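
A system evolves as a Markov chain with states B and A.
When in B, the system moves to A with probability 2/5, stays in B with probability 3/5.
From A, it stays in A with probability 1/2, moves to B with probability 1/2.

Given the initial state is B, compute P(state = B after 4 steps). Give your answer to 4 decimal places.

Propagate the distribution vector 4 steps from B.
After 0 steps: (1.0000, 0.0000)
After 1 step: (0.6000, 0.4000)
After 2 steps: (0.5600, 0.4400)
After 3 steps: (0.5560, 0.4440)
After 4 steps: (0.5556, 0.4444)
P(in B after 4 steps) = 0.5556

0.5556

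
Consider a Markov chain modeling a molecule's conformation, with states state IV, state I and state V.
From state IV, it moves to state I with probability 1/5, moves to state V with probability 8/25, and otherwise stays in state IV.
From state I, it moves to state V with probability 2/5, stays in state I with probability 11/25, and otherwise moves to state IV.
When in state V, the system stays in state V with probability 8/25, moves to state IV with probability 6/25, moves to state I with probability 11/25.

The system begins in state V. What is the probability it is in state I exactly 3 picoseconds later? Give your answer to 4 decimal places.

Propagate the distribution vector 3 picoseconds from state V.
After 0 picoseconds: (0.0000, 0.0000, 1.0000)
After 1 picosecond: (0.2400, 0.4400, 0.3200)
After 2 picoseconds: (0.2624, 0.3824, 0.3552)
After 3 picoseconds: (0.2724, 0.3770, 0.3506)
P(in state I after 3 picoseconds) = 0.3770

0.3770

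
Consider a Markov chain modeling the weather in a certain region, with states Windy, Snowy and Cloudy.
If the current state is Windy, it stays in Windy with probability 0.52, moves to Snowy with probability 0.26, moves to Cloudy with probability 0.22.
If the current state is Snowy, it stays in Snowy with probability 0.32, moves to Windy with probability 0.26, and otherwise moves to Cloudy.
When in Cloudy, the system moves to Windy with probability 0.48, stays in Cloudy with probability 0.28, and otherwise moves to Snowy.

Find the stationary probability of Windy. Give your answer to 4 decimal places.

0.4380

Let the stationary distribution be π with π = πP and π_1 + π_2 + π_3 = 1.
π_1 = 0.52·π_1 + 0.26·π_2 + 0.48·π_3
π_2 = 0.26·π_1 + 0.32·π_2 + 0.24·π_3
Solving with the normalization constraint gives π = (0.4380, 0.2704, 0.2916).
So the stationary probability of Windy is 0.4380.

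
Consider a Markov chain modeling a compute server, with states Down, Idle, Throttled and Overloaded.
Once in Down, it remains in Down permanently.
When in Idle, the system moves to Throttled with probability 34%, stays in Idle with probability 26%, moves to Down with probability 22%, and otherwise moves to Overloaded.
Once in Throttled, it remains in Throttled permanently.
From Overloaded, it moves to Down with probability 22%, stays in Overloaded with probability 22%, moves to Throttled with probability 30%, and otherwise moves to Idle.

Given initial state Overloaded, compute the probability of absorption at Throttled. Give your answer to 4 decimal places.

Let h(s) be the probability of absorption at Throttled starting from transient state s. Then h(Throttled) = 1 and h(Down) = 0. By first-step analysis:
h(Idle) = 0.22·0 + 0.26·h(Idle) + 0.34·1 + 0.18·h(Overloaded)
h(Overloaded) = 0.22·0 + 0.26·h(Idle) + 0.3·1 + 0.22·h(Overloaded)
Solving: h(Idle) = 0.6018, h(Overloaded) = 0.5852.
Starting from Overloaded, the probability is 0.5852.

0.5852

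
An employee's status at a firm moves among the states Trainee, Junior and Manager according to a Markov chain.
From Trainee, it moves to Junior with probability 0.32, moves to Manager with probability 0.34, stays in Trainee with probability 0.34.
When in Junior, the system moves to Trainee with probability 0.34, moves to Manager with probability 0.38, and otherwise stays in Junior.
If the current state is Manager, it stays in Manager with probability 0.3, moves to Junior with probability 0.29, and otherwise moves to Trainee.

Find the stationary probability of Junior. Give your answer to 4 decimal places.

Let the stationary distribution be π with π = πP and π_1 + π_2 + π_3 = 1.
π_1 = 0.34·π_1 + 0.34·π_2 + 0.41·π_3
π_2 = 0.32·π_1 + 0.28·π_2 + 0.29·π_3
Solving with the normalization constraint gives π = (0.3637, 0.2979, 0.3384).
So the stationary probability of Junior is 0.2979.

0.2979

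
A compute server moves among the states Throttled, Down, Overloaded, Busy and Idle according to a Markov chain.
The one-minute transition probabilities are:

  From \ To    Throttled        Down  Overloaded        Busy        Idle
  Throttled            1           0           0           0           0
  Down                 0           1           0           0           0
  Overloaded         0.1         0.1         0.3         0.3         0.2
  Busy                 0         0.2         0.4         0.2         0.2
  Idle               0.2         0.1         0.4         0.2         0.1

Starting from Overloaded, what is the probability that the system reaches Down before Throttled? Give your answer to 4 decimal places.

0.5758

Let h(s) be the probability of absorption at Down starting from transient state s. Then h(Down) = 1 and h(Throttled) = 0. By first-step analysis:
h(Overloaded) = 0.1·0 + 0.1·1 + 0.3·h(Overloaded) + 0.3·h(Busy) + 0.2·h(Idle)
h(Busy) = 0.2·1 + 0.4·h(Overloaded) + 0.2·h(Busy) + 0.2·h(Idle)
h(Idle) = 0.2·0 + 0.1·1 + 0.4·h(Overloaded) + 0.2·h(Busy) + 0.1·h(Idle)
Solving: h(Overloaded) = 0.5758, h(Busy) = 0.6667, h(Idle) = 0.5152.
Starting from Overloaded, the probability is 0.5758.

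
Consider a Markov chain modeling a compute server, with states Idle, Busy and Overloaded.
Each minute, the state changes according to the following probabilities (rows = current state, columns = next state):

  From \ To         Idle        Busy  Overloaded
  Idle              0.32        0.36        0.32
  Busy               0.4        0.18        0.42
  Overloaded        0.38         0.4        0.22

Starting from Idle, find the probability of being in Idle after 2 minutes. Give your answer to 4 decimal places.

Sum over the intermediate state after 1 minute:
P = P(Idle→Idle)·P(Idle→Idle) + P(Idle→Busy)·P(Busy→Idle) + P(Idle→Overloaded)·P(Overloaded→Idle)
  = 0.32×0.32 + 0.36×0.4 + 0.32×0.38
  = 0.1024 + 0.1440 + 0.1216 = 0.3680

0.3680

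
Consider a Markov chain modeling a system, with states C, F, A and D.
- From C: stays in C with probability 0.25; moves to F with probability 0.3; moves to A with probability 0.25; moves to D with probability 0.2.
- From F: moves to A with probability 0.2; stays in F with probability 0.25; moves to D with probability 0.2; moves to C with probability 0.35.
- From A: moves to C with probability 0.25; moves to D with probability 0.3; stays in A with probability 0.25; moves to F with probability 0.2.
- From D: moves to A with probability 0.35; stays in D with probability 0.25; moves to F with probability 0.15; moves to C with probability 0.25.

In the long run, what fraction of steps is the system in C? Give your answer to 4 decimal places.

0.2727

Let the stationary distribution be π with π = πP and π_1 + π_2 + π_3 + π_4 = 1.
π_1 = 0.25·π_1 + 0.35·π_2 + 0.25·π_3 + 0.25·π_4
π_2 = 0.3·π_1 + 0.25·π_2 + 0.2·π_3 + 0.15·π_4
π_3 = 0.25·π_1 + 0.2·π_2 + 0.25·π_3 + 0.35·π_4
Solving with the normalization constraint gives π = (0.2727, 0.2267, 0.2625, 0.2382).
So the stationary probability of C is 0.2727.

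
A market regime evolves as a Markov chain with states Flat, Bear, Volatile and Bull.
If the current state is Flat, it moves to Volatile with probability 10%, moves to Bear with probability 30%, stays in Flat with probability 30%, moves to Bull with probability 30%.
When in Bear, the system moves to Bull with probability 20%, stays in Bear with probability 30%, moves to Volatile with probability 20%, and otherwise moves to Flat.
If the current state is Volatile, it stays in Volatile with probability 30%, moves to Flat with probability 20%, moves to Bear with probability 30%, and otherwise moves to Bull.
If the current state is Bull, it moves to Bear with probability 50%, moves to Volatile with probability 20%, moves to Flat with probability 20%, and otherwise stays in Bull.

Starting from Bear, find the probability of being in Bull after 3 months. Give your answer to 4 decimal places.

Propagate the distribution vector 3 months from Bear.
After 0 months: (0.0000, 1.0000, 0.0000, 0.0000)
After 1 month: (0.3000, 0.3000, 0.2000, 0.2000)
After 2 months: (0.2600, 0.3400, 0.1900, 0.2100)
After 3 months: (0.2600, 0.3420, 0.1930, 0.2050)
P(in Bull after 3 months) = 0.2050

0.2050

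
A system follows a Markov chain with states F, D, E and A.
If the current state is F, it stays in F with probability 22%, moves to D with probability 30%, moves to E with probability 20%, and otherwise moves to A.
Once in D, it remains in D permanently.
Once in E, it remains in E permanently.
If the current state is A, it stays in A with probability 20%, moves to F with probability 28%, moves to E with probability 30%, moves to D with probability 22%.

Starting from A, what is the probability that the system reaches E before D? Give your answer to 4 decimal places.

Let h(s) be the probability of absorption at E starting from transient state s. Then h(E) = 1 and h(D) = 0. By first-step analysis:
h(F) = 0.22·h(F) + 0.3·0 + 0.2·1 + 0.28·h(A)
h(A) = 0.28·h(F) + 0.22·0 + 0.3·1 + 0.2·h(A)
Solving: h(F) = 0.4472, h(A) = 0.5315.
Starting from A, the probability is 0.5315.

0.5315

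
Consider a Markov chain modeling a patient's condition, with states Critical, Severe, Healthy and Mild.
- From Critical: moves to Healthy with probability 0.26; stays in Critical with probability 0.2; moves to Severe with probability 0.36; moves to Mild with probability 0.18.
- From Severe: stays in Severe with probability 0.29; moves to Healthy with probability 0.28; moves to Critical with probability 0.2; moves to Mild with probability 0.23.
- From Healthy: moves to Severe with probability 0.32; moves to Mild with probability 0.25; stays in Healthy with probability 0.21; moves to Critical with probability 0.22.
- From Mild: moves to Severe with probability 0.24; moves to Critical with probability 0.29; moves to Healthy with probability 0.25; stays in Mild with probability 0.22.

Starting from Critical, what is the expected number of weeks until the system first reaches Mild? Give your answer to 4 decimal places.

4.6703

Let t(s) be the expected number of weeks to first reach Mild from state s, with t(Mild) = 0. Conditioning on the first week:
t(Critical) = 1 + 0.2·t(Critical) + 0.36·t(Severe) + 0.26·t(Healthy)
t(Severe) = 1 + 0.2·t(Critical) + 0.29·t(Severe) + 0.28·t(Healthy)
t(Healthy) = 1 + 0.22·t(Critical) + 0.32·t(Severe) + 0.21·t(Healthy)
Solving: t(Critical) = 4.6703, t(Severe) = 4.4464, t(Healthy) = 4.3675.
Expected weeks from Critical to Mild: 4.6703.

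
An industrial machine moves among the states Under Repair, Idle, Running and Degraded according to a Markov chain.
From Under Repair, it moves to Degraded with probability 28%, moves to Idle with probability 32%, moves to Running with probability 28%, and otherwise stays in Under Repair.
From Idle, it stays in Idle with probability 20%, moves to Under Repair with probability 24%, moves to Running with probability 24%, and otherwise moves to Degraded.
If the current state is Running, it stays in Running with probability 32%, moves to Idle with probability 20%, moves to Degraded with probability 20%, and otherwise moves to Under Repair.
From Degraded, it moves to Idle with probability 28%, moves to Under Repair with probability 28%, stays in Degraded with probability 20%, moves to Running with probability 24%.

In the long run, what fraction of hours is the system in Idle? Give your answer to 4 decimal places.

Let the stationary distribution be π with π = πP and π_1 + π_2 + π_3 + π_4 = 1.
π_1 = 0.12·π_1 + 0.24·π_2 + 0.28·π_3 + 0.28·π_4
π_2 = 0.32·π_1 + 0.2·π_2 + 0.2·π_3 + 0.28·π_4
π_3 = 0.28·π_1 + 0.24·π_2 + 0.32·π_3 + 0.24·π_4
Solving with the normalization constraint gives π = (0.2328, 0.2478, 0.2710, 0.2484).
So the stationary probability of Idle is 0.2478.

0.2478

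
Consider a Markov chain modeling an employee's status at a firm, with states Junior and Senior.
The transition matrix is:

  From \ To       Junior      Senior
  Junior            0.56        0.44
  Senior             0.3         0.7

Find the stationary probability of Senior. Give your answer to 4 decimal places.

0.5946

Let the stationary distribution be π with π = πP and π_1 + π_2 = 1.
π_1 = 0.56·π_1 + 0.3·π_2
Solving with the normalization constraint gives π = (0.4054, 0.5946).
So the stationary probability of Senior is 0.5946.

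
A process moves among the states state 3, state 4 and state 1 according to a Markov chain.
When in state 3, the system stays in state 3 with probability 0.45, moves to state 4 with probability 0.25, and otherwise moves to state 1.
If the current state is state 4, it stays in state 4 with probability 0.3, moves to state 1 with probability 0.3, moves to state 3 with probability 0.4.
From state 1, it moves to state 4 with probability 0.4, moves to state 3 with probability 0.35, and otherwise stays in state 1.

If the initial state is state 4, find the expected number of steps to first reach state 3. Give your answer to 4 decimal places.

2.5926

Let t(s) be the expected number of steps to first reach state 3 from state s, with t(state 3) = 0. Conditioning on the first step:
t(state 4) = 1 + 0.3·t(state 4) + 0.3·t(state 1)
t(state 1) = 1 + 0.4·t(state 4) + 0.25·t(state 1)
Solving: t(state 4) = 2.5926, t(state 1) = 2.7160.
Expected steps from state 4 to state 3: 2.5926.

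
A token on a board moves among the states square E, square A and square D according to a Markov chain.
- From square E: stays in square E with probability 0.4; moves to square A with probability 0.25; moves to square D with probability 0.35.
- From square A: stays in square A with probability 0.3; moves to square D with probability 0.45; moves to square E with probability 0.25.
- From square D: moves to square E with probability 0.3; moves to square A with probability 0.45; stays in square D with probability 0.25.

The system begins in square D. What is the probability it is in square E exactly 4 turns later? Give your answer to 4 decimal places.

Propagate the distribution vector 4 turns from square D.
After 0 turns: (0.0000, 0.0000, 1.0000)
After 1 turn: (0.3000, 0.4500, 0.2500)
After 2 turns: (0.3075, 0.3225, 0.3700)
After 3 turns: (0.3146, 0.3401, 0.3453)
After 4 turns: (0.3145, 0.3361, 0.3495)
P(in square E after 4 turns) = 0.3145

0.3145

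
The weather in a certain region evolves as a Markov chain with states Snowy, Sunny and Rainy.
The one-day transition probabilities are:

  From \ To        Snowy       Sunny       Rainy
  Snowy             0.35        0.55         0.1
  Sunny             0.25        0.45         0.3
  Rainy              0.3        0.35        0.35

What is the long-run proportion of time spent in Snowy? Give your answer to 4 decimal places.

0.2919

Let the stationary distribution be π with π = πP and π_1 + π_2 + π_3 = 1.
π_1 = 0.35·π_1 + 0.25·π_2 + 0.3·π_3
π_2 = 0.55·π_1 + 0.45·π_2 + 0.35·π_3
Solving with the normalization constraint gives π = (0.2919, 0.4538, 0.2543).
So the stationary probability of Snowy is 0.2919.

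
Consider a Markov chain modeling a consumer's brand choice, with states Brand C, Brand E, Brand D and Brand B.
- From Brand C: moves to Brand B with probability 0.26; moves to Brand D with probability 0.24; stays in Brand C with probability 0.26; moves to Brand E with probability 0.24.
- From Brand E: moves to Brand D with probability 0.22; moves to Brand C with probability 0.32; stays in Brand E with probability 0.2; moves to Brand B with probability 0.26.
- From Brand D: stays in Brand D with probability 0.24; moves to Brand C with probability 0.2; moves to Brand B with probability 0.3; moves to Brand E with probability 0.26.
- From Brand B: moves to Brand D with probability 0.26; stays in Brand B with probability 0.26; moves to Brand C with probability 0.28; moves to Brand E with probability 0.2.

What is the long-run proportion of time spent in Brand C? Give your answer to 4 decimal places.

Let the stationary distribution be π with π = πP and π_1 + π_2 + π_3 + π_4 = 1.
π_1 = 0.26·π_1 + 0.32·π_2 + 0.2·π_3 + 0.28·π_4
π_2 = 0.24·π_1 + 0.2·π_2 + 0.26·π_3 + 0.2·π_4
π_3 = 0.24·π_1 + 0.22·π_2 + 0.24·π_3 + 0.26·π_4
Solving with the normalization constraint gives π = (0.2644, 0.2250, 0.2409, 0.2696).
So the stationary probability of Brand C is 0.2644.

0.2644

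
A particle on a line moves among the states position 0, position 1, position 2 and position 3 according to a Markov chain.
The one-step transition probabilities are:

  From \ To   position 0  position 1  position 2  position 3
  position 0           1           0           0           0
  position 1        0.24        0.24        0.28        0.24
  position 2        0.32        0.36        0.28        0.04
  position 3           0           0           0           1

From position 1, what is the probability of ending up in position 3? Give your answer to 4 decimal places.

Let h(s) be the probability of absorption at position 3 starting from transient state s. Then h(position 3) = 1 and h(position 0) = 0. By first-step analysis:
h(position 1) = 0.24·0 + 0.24·h(position 1) + 0.28·h(position 2) + 0.24·1
h(position 2) = 0.32·0 + 0.36·h(position 1) + 0.28·h(position 2) + 0.04·1
Solving: h(position 1) = 0.4122, h(position 2) = 0.2616.
Starting from position 1, the probability is 0.4122.

0.4122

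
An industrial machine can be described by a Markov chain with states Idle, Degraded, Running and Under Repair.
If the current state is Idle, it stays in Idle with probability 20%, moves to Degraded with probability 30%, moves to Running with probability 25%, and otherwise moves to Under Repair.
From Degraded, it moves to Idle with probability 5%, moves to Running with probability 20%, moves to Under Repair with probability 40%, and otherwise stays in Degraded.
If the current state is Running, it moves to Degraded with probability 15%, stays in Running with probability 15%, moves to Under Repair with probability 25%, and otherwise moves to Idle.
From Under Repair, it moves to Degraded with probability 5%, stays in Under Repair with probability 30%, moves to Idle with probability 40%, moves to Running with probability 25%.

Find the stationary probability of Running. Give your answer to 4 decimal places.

Let the stationary distribution be π with π = πP and π_1 + π_2 + π_3 + π_4 = 1.
π_1 = 0.2·π_1 + 0.05·π_2 + 0.45·π_3 + 0.4·π_4
π_2 = 0.3·π_1 + 0.35·π_2 + 0.15·π_3 + 0.05·π_4
π_3 = 0.25·π_1 + 0.2·π_2 + 0.15·π_3 + 0.25·π_4
Solving with the normalization constraint gives π = (0.2830, 0.2037, 0.2180, 0.2953).
So the stationary probability of Running is 0.2180.

0.2180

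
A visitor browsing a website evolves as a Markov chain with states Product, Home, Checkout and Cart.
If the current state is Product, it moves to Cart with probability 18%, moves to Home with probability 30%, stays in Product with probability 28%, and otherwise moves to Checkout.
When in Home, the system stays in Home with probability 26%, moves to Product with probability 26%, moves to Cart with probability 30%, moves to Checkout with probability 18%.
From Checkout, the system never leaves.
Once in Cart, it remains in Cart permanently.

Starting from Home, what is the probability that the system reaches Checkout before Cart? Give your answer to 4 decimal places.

Let h(s) be the probability of absorption at Checkout starting from transient state s. Then h(Checkout) = 1 and h(Cart) = 0. By first-step analysis:
h(Product) = 0.28·h(Product) + 0.3·h(Home) + 0.24·1 + 0.18·0
h(Home) = 0.26·h(Product) + 0.26·h(Home) + 0.18·1 + 0.3·0
Solving: h(Product) = 0.5092, h(Home) = 0.4222.
Starting from Home, the probability is 0.4222.

0.4222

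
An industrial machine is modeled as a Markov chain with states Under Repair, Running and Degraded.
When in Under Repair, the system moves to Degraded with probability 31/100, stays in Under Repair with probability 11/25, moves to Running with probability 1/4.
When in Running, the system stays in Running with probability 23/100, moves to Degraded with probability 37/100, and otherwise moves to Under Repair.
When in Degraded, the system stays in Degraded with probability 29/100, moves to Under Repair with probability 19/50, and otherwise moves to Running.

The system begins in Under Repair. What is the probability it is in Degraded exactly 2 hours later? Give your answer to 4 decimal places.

0.3188

Sum over the intermediate state after 1 hour:
P = P(Under Repair→Under Repair)·P(Under Repair→Degraded) + P(Under Repair→Running)·P(Running→Degraded) + P(Under Repair→Degraded)·P(Degraded→Degraded)
  = 0.44×0.31 + 0.25×0.37 + 0.31×0.29
  = 0.1364 + 0.0925 + 0.0899 = 0.3188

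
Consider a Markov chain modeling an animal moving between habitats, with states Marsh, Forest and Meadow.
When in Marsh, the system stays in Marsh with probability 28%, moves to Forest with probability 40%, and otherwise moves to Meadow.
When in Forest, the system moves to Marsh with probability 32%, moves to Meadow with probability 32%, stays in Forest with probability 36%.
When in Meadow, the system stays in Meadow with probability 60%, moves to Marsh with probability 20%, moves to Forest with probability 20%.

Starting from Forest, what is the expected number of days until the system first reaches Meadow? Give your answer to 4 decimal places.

3.1250

Let t(s) be the expected number of days to first reach Meadow from state s, with t(Meadow) = 0. Conditioning on the first day:
t(Marsh) = 1 + 0.28·t(Marsh) + 0.4·t(Forest)
t(Forest) = 1 + 0.32·t(Marsh) + 0.36·t(Forest)
Solving: t(Marsh) = 3.1250, t(Forest) = 3.1250.
Expected days from Forest to Meadow: 3.1250.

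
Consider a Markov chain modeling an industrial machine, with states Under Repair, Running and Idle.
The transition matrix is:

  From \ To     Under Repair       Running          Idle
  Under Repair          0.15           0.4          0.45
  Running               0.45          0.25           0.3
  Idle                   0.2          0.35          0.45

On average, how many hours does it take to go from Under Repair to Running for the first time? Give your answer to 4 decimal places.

2.6490

Let t(s) be the expected number of hours to first reach Running from state s, with t(Running) = 0. Conditioning on the first hour:
t(Under Repair) = 1 + 0.15·t(Under Repair) + 0.45·t(Idle)
t(Idle) = 1 + 0.2·t(Under Repair) + 0.45·t(Idle)
Solving: t(Under Repair) = 2.6490, t(Idle) = 2.7815.
Expected hours from Under Repair to Running: 2.6490.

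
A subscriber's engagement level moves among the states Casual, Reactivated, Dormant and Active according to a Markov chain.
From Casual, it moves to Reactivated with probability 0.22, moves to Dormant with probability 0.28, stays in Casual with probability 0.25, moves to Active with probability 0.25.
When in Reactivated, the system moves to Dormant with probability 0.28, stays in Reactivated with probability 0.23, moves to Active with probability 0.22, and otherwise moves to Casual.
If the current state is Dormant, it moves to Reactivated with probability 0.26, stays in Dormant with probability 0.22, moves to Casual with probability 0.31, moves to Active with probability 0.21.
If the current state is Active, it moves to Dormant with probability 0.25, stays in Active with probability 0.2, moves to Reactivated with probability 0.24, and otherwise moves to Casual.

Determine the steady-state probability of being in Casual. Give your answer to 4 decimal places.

0.2835

Let the stationary distribution be π with π = πP and π_1 + π_2 + π_3 + π_4 = 1.
π_1 = 0.25·π_1 + 0.27·π_2 + 0.31·π_3 + 0.31·π_4
π_2 = 0.22·π_1 + 0.23·π_2 + 0.26·π_3 + 0.24·π_4
π_3 = 0.28·π_1 + 0.28·π_2 + 0.22·π_3 + 0.25·π_4
Solving with the normalization constraint gives π = (0.2835, 0.2371, 0.2579, 0.2215).
So the stationary probability of Casual is 0.2835.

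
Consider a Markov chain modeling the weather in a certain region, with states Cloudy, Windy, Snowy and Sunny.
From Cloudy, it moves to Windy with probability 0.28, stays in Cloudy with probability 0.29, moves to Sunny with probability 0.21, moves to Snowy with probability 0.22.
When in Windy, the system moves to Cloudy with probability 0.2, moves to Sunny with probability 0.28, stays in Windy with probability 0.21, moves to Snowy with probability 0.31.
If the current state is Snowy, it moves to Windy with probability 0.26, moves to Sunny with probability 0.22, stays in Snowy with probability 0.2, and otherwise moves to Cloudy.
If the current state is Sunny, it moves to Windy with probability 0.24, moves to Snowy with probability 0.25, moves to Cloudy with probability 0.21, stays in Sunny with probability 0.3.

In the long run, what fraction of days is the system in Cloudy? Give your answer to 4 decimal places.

Let the stationary distribution be π with π = πP and π_1 + π_2 + π_3 + π_4 = 1.
π_1 = 0.29·π_1 + 0.2·π_2 + 0.32·π_3 + 0.21·π_4
π_2 = 0.28·π_1 + 0.21·π_2 + 0.26·π_3 + 0.24·π_4
π_3 = 0.22·π_1 + 0.31·π_2 + 0.2·π_3 + 0.25·π_4
Solving with the normalization constraint gives π = (0.2549, 0.2477, 0.2450, 0.2525).
So the stationary probability of Cloudy is 0.2549.

0.2549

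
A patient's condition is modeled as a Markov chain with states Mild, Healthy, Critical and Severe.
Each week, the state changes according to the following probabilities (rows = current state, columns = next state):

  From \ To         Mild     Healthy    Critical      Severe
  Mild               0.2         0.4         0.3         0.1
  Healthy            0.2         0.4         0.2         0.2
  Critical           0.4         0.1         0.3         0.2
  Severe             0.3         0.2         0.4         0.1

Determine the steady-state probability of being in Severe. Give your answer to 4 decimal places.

0.1570

Let the stationary distribution be π with π = πP and π_1 + π_2 + π_3 + π_4 = 1.
π_1 = 0.2·π_1 + 0.2·π_2 + 0.4·π_3 + 0.3·π_4
π_2 = 0.4·π_1 + 0.4·π_2 + 0.1·π_3 + 0.2·π_4
π_3 = 0.3·π_1 + 0.2·π_2 + 0.3·π_3 + 0.4·π_4
Solving with the normalization constraint gives π = (0.2732, 0.2824, 0.2875, 0.1570).
So the stationary probability of Severe is 0.1570.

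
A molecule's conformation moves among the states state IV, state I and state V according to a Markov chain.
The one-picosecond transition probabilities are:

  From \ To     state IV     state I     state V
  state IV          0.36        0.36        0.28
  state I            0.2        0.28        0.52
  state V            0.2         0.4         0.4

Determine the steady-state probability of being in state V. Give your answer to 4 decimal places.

0.4133

Let the stationary distribution be π with π = πP and π_1 + π_2 + π_3 = 1.
π_1 = 0.36·π_1 + 0.2·π_2 + 0.2·π_3
π_2 = 0.36·π_1 + 0.28·π_2 + 0.4·π_3
Solving with the normalization constraint gives π = (0.2381, 0.3486, 0.4133).
So the stationary probability of state V is 0.4133.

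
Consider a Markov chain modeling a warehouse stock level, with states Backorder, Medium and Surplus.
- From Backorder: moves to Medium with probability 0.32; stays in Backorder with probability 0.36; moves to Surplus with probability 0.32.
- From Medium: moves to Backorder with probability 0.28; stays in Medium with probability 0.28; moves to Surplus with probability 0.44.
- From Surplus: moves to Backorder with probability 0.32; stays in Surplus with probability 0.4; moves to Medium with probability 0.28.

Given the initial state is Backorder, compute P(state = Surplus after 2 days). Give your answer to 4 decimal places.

Sum over the intermediate state after 1 day:
P = P(Backorder→Backorder)·P(Backorder→Surplus) + P(Backorder→Medium)·P(Medium→Surplus) + P(Backorder→Surplus)·P(Surplus→Surplus)
  = 0.36×0.32 + 0.32×0.44 + 0.32×0.4
  = 0.1152 + 0.1408 + 0.1280 = 0.3840

0.3840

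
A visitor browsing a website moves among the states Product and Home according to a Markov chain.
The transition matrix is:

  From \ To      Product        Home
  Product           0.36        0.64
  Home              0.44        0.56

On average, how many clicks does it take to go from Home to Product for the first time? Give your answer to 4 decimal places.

2.2727

Let t(s) be the expected number of clicks to first reach Product from state s, with t(Product) = 0. Conditioning on the first click:
t(Home) = 1 + 0.56·t(Home)
Solving: t(Home) = 2.2727.
Expected clicks from Home to Product: 2.2727.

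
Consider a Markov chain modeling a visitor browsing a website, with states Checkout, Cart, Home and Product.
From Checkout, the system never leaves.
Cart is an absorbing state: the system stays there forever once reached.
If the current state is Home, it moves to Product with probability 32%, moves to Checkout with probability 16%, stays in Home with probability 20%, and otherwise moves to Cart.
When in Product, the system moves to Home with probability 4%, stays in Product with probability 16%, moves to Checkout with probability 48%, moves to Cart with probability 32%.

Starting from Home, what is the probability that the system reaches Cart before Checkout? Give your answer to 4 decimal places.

0.5631

Let h(s) be the probability of absorption at Cart starting from transient state s. Then h(Cart) = 1 and h(Checkout) = 0. By first-step analysis:
h(Home) = 0.16·0 + 0.32·1 + 0.2·h(Home) + 0.32·h(Product)
h(Product) = 0.48·0 + 0.32·1 + 0.04·h(Home) + 0.16·h(Product)
Solving: h(Home) = 0.5631, h(Product) = 0.4078.
Starting from Home, the probability is 0.5631.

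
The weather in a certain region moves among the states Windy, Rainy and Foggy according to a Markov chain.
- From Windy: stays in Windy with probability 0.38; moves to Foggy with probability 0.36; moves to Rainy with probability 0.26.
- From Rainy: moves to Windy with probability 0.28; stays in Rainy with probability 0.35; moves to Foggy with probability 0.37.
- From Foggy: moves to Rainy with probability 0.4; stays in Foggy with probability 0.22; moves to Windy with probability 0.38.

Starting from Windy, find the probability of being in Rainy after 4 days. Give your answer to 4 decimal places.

0.3348

Propagate the distribution vector 4 days from Windy.
After 0 days: (1.0000, 0.0000, 0.0000)
After 1 day: (0.3800, 0.2600, 0.3600)
After 2 days: (0.3540, 0.3338, 0.3122)
After 3 days: (0.3466, 0.3338, 0.3196)
After 4 days: (0.3466, 0.3348, 0.3186)
P(in Rainy after 4 days) = 0.3348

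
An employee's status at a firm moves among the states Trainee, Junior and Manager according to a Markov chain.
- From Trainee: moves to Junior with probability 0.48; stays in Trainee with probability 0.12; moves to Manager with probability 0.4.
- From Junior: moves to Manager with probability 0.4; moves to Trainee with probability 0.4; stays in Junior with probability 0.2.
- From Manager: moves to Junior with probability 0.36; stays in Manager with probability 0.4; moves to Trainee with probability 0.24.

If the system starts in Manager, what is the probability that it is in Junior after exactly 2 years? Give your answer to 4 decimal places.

Sum over the intermediate state after 1 year:
P = P(Manager→Trainee)·P(Trainee→Junior) + P(Manager→Junior)·P(Junior→Junior) + P(Manager→Manager)·P(Manager→Junior)
  = 0.24×0.48 + 0.36×0.2 + 0.4×0.36
  = 0.1152 + 0.0720 + 0.1440 = 0.3312

0.3312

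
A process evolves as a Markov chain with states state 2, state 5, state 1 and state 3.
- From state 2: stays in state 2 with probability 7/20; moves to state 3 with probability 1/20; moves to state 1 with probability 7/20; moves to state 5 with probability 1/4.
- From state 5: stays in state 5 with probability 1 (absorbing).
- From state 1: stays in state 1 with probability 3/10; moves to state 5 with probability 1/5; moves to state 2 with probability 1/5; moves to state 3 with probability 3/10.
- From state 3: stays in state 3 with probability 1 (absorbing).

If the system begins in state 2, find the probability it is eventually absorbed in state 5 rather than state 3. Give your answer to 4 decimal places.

Let h(s) be the probability of absorption at state 5 starting from transient state s. Then h(state 5) = 1 and h(state 3) = 0. By first-step analysis:
h(state 2) = 0.35·h(state 2) + 0.25·1 + 0.35·h(state 1) + 0.05·0
h(state 1) = 0.2·h(state 2) + 0.2·1 + 0.3·h(state 1) + 0.3·0
Solving: h(state 2) = 0.6364, h(state 1) = 0.4675.
Starting from state 2, the probability is 0.6364.

0.6364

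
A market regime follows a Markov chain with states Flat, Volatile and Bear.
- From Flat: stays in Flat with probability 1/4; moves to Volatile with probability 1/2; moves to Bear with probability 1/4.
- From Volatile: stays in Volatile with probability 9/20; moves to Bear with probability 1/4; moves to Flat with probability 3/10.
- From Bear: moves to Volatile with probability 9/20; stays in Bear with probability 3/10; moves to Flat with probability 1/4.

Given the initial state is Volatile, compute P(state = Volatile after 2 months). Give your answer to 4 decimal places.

Sum over the intermediate state after 1 month:
P = P(Volatile→Flat)·P(Flat→Volatile) + P(Volatile→Volatile)·P(Volatile→Volatile) + P(Volatile→Bear)·P(Bear→Volatile)
  = 0.3×0.5 + 0.45×0.45 + 0.25×0.45
  = 0.1500 + 0.2025 + 0.1125 = 0.4650

0.4650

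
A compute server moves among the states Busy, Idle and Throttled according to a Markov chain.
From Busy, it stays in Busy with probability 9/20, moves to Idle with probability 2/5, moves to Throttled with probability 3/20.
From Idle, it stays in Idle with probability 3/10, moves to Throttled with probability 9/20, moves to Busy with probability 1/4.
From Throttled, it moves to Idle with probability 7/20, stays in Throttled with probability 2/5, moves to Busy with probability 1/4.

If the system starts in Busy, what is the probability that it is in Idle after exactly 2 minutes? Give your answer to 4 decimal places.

0.3525

Sum over the intermediate state after 1 minute:
P = P(Busy→Busy)·P(Busy→Idle) + P(Busy→Idle)·P(Idle→Idle) + P(Busy→Throttled)·P(Throttled→Idle)
  = 0.45×0.4 + 0.4×0.3 + 0.15×0.35
  = 0.1800 + 0.1200 + 0.0525 = 0.3525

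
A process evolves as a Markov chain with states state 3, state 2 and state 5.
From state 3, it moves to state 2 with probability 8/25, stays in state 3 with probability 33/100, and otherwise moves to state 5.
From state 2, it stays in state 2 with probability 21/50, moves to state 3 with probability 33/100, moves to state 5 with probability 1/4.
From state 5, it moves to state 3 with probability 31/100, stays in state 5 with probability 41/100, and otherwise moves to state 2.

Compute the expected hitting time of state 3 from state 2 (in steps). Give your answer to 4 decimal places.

Let t(s) be the expected number of steps to first reach state 3 from state s, with t(state 3) = 0. Conditioning on the first step:
t(state 2) = 1 + 0.42·t(state 2) + 0.25·t(state 5)
t(state 5) = 1 + 0.28·t(state 2) + 0.41·t(state 5)
Solving: t(state 2) = 3.0860, t(state 5) = 3.1594.
Expected steps from state 2 to state 3: 3.0860.

3.0860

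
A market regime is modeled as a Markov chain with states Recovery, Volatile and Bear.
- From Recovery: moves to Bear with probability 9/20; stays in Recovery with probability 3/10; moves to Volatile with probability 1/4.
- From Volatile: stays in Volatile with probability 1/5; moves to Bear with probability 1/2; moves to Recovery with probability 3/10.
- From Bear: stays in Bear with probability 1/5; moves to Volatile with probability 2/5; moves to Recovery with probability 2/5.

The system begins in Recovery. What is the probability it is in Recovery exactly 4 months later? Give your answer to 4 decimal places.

Propagate the distribution vector 4 months from Recovery.
After 0 months: (1.0000, 0.0000, 0.0000)
After 1 month: (0.3000, 0.2500, 0.4500)
After 2 months: (0.3450, 0.3050, 0.3500)
After 3 months: (0.3350, 0.2873, 0.3778)
After 4 months: (0.3378, 0.2923, 0.3699)
P(in Recovery after 4 months) = 0.3378

0.3378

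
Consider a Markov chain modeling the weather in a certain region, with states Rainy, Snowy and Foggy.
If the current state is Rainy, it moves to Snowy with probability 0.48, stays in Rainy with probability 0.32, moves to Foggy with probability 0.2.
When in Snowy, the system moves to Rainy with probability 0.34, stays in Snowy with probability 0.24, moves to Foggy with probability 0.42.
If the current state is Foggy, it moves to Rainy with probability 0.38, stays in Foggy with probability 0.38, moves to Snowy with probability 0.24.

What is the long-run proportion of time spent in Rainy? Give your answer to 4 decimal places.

Let the stationary distribution be π with π = πP and π_1 + π_2 + π_3 = 1.
π_1 = 0.32·π_1 + 0.34·π_2 + 0.38·π_3
π_2 = 0.48·π_1 + 0.24·π_2 + 0.24·π_3
Solving with the normalization constraint gives π = (0.3463, 0.3231, 0.3306).
So the stationary probability of Rainy is 0.3463.

0.3463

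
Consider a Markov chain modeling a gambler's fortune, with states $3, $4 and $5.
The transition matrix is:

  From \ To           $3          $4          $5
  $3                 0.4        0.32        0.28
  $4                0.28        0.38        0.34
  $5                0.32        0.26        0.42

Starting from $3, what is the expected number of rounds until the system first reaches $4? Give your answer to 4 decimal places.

Let t(s) be the expected number of rounds to first reach $4 from state s, with t($4) = 0. Conditioning on the first round:
t($3) = 1 + 0.4·t($3) + 0.28·t($5)
t($5) = 1 + 0.32·t($3) + 0.42·t($5)
Solving: t($3) = 3.3282, t($5) = 3.5604.
Expected rounds from $3 to $4: 3.3282.

3.3282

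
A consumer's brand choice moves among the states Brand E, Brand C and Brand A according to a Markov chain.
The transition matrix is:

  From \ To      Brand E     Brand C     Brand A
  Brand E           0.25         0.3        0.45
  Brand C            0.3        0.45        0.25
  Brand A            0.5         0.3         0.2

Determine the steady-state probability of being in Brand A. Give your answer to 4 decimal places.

0.3035

Let the stationary distribution be π with π = πP and π_1 + π_2 + π_3 = 1.
π_1 = 0.25·π_1 + 0.3·π_2 + 0.5·π_3
π_2 = 0.3·π_1 + 0.45·π_2 + 0.3·π_3
Solving with the normalization constraint gives π = (0.3435, 0.3529, 0.3035).
So the stationary probability of Brand A is 0.3035.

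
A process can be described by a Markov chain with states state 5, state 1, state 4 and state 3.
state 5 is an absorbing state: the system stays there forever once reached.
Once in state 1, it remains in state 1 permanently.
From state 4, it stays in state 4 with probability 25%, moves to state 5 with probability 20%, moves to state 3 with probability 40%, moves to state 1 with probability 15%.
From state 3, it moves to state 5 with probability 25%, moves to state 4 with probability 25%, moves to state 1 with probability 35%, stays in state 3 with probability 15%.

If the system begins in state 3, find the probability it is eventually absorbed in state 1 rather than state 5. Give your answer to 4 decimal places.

0.5581

Let h(s) be the probability of absorption at state 1 starting from transient state s. Then h(state 1) = 1 and h(state 5) = 0. By first-step analysis:
h(state 4) = 0.2·0 + 0.15·1 + 0.25·h(state 4) + 0.4·h(state 3)
h(state 3) = 0.25·0 + 0.35·1 + 0.25·h(state 4) + 0.15·h(state 3)
Solving: h(state 4) = 0.4977, h(state 3) = 0.5581.
Starting from state 3, the probability is 0.5581.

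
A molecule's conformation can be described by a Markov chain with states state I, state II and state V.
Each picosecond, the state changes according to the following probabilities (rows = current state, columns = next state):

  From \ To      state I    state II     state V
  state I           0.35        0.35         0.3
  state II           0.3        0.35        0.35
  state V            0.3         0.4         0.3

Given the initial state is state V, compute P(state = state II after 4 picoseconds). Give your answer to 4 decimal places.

Propagate the distribution vector 4 picoseconds from state V.
After 0 picoseconds: (0.0000, 0.0000, 1.0000)
After 1 picosecond: (0.3000, 0.4000, 0.3000)
After 2 picoseconds: (0.3150, 0.3650, 0.3200)
After 3 picoseconds: (0.3158, 0.3660, 0.3183)
After 4 picoseconds: (0.3158, 0.3659, 0.3183)
P(in state II after 4 picoseconds) = 0.3659

0.3659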